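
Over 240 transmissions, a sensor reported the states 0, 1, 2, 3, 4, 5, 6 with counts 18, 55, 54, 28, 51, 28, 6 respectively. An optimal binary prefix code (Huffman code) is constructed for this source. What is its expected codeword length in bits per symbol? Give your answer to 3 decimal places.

2.646 bits/symbol

Probabilities are the counts divided by 240.
Repeatedly combine the two least-probable nodes; the expected code length is the sum of the merged weights.
merge 1/40 + 3/40 → 1/10
merge 1/10 + 7/60 → 13/60
merge 7/60 + 17/80 → 79/240
merge 13/60 + 9/40 → 53/120
merge 11/48 + 79/240 → 67/120
merge 53/120 + 67/120 → 1
L = 1/10 + 13/60 + 79/240 + 53/120 + 67/120 + 1 = 127/48 ≈ 2.646 bits/symbol.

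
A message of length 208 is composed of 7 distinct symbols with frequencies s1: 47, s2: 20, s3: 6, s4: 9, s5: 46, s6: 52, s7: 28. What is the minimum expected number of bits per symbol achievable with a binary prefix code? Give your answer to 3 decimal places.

2.543 bits/symbol

Probabilities are the counts divided by 208.
Repeatedly combine the two least-probable nodes; the expected code length is the sum of the merged weights.
merge 3/104 + 9/208 → 15/208
merge 15/208 + 5/52 → 35/208
merge 7/52 + 35/208 → 63/208
merge 23/104 + 47/208 → 93/208
merge 1/4 + 63/208 → 115/208
merge 93/208 + 115/208 → 1
L = 15/208 + 35/208 + 63/208 + 93/208 + 115/208 + 1 = 529/208 ≈ 2.543 bits/symbol.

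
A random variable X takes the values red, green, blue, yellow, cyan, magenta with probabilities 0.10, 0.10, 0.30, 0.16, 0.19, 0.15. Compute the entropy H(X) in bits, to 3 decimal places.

2.474 bits

H = −Σ pᵢ log₂ pᵢ.
−0.10·log₂(0.10) = 0.3322
−0.10·log₂(0.10) = 0.3322
−0.30·log₂(0.30) = 0.5211
−0.16·log₂(0.16) = 0.4230
−0.19·log₂(0.19) = 0.4552
−0.15·log₂(0.15) = 0.4105
Sum ≈ 2.4743 → 2.474 bits.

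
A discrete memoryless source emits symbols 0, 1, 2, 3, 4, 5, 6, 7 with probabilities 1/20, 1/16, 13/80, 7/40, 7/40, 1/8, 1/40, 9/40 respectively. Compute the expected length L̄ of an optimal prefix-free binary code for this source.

Repeatedly combine the two least-probable nodes; the expected code length is the sum of the merged weights.
merge 1/40 + 1/20 → 3/40
merge 1/16 + 3/40 → 11/80
merge 1/8 + 11/80 → 21/80
merge 13/80 + 7/40 → 27/80
merge 7/40 + 9/40 → 2/5
merge 21/80 + 27/80 → 3/5
merge 2/5 + 3/5 → 1
L = 3/40 + 11/80 + 21/80 + 27/80 + 2/5 + 3/5 + 1 = 45/16 = 2.8125 bits/symbol.

2.8125 bits/symbol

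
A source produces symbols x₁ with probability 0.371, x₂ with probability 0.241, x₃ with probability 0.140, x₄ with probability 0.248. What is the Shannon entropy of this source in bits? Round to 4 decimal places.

H = −Σ pᵢ log₂ pᵢ.
−0.371·log₂(0.371) = 0.5307
−0.241·log₂(0.241) = 0.4947
−0.140·log₂(0.140) = 0.3971
−0.248·log₂(0.248) = 0.4989
Sum ≈ 1.9215 → 1.9215 bits.

1.9215 bits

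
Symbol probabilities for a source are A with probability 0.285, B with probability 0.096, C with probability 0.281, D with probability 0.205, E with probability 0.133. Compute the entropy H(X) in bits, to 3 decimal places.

H = −Σ pᵢ log₂ pᵢ.
−0.285·log₂(0.285) = 0.5161
−0.096·log₂(0.096) = 0.3246
−0.281·log₂(0.281) = 0.5146
−0.205·log₂(0.205) = 0.4687
−0.133·log₂(0.133) = 0.3871
Sum ≈ 2.2111 → 2.211 bits.

2.211 bits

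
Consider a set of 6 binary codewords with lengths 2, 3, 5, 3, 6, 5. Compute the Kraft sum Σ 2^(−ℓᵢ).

With common denominator 2^6 = 64: Σ 2^(−ℓᵢ) = 16/64 + 8/64 + 2/64 + 8/64 + 1/64 + 2/64 = 37/64 = 0.578125.

0.578125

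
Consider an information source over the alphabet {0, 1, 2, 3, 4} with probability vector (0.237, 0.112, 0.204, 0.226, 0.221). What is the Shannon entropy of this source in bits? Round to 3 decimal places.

2.280 bits

H = −Σ pᵢ log₂ pᵢ.
−0.237·log₂(0.237) = 0.4923
−0.112·log₂(0.112) = 0.3537
−0.204·log₂(0.204) = 0.4678
−0.226·log₂(0.226) = 0.4849
−0.221·log₂(0.221) = 0.4813
Sum ≈ 2.2801 → 2.280 bits.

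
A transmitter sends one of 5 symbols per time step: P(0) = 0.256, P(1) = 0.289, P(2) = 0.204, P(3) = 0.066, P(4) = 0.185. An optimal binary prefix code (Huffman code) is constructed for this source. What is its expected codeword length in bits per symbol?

2.251 bits/symbol

Repeatedly combine the two least-probable nodes; the expected code length is the sum of the merged weights.
merge 33/500 + 37/200 → 251/1000
merge 51/250 + 251/1000 → 91/200
merge 32/125 + 289/1000 → 109/200
merge 91/200 + 109/200 → 1
L = 251/1000 + 91/200 + 109/200 + 1 = 2251/1000 = 2.251 bits/symbol.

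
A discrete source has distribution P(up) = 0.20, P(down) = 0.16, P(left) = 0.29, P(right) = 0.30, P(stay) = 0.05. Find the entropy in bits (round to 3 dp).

H = −Σ pᵢ log₂ pᵢ.
−0.20·log₂(0.20) = 0.4644
−0.16·log₂(0.16) = 0.4230
−0.29·log₂(0.29) = 0.5179
−0.30·log₂(0.30) = 0.5211
−0.05·log₂(0.05) = 0.2161
Sum ≈ 2.1425 → 2.142 bits.

2.142 bits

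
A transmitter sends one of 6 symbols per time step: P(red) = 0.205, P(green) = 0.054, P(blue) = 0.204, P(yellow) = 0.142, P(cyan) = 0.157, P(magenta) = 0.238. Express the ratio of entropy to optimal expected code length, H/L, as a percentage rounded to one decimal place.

97.1%

Entropy H = −Σ p log₂ p ≈ 2.4761 bits.
Huffman merges: 27/500+71/500→49/250; 157/1000+49/250→353/1000; 51/250+41/200→409/1000; 119/500+353/1000→591/1000; 409/1000+591/1000→1. L = 2549/1000 ≈ 2.5490.
Efficiency = H/L = 2.4761/2.5490 = 97.1%.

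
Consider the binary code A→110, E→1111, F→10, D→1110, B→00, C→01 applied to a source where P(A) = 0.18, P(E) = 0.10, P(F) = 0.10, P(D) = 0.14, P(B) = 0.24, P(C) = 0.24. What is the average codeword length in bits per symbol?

2.66 bits/symbol

L̄ = Σ pᵢ·ℓᵢ = 0.18·3 + 0.10·4 + 0.10·2 + 0.14·4 + 0.24·2 + 0.24·2 = 2.66 bits/symbol.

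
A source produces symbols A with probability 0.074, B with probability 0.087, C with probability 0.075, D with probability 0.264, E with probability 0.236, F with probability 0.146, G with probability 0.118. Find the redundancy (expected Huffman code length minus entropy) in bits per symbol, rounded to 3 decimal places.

Entropy H = −Σ p log₂ p ≈ 2.6327 bits.
Huffman merges: 37/500+3/40→149/1000; 87/1000+59/500→41/200; 73/500+149/1000→59/200; 41/200+59/250→441/1000; 33/125+59/200→559/1000; 441/1000+559/1000→1. L = 2649/1000 ≈ 2.6490.
L − H = 2.6490 − 2.6327 = 0.016 bits.

0.016 bits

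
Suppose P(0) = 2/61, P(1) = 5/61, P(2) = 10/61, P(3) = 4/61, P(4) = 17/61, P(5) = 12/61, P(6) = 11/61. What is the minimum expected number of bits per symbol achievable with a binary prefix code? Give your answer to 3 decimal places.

Repeatedly combine the two least-probable nodes; the expected code length is the sum of the merged weights.
merge 2/61 + 4/61 → 6/61
merge 5/61 + 6/61 → 11/61
merge 10/61 + 11/61 → 21/61
merge 11/61 + 12/61 → 23/61
merge 17/61 + 21/61 → 38/61
merge 23/61 + 38/61 → 1
L = 6/61 + 11/61 + 21/61 + 23/61 + 38/61 + 1 = 160/61 ≈ 2.623 bits/symbol.

2.623 bits/symbol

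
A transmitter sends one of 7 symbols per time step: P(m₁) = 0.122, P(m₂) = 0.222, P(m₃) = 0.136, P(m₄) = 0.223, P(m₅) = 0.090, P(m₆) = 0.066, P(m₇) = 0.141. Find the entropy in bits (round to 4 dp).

H = −Σ pᵢ log₂ pᵢ.
−0.122·log₂(0.122) = 0.3703
−0.222·log₂(0.222) = 0.4820
−0.136·log₂(0.136) = 0.3915
−0.223·log₂(0.223) = 0.4828
−0.090·log₂(0.090) = 0.3127
−0.066·log₂(0.066) = 0.2588
−0.141·log₂(0.141) = 0.3985
Sum ≈ 2.6965 → 2.6965 bits.

2.6965 bits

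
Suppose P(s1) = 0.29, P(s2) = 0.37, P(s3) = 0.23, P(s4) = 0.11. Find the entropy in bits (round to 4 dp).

H = −Σ pᵢ log₂ pᵢ.
−0.29·log₂(0.29) = 0.5179
−0.37·log₂(0.37) = 0.5307
−0.23·log₂(0.23) = 0.4877
−0.11·log₂(0.11) = 0.3503
Sum ≈ 1.8866 → 1.8866 bits.

1.8866 bits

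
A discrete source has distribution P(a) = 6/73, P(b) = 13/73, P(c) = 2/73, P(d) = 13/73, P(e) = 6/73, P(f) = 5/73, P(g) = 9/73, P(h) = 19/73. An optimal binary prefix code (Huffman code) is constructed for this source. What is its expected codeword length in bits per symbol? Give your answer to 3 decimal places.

Repeatedly combine the two least-probable nodes; the expected code length is the sum of the merged weights.
merge 2/73 + 5/73 → 7/73
merge 6/73 + 6/73 → 12/73
merge 7/73 + 9/73 → 16/73
merge 12/73 + 13/73 → 25/73
merge 13/73 + 16/73 → 29/73
merge 19/73 + 25/73 → 44/73
merge 29/73 + 44/73 → 1
L = 7/73 + 12/73 + 16/73 + 25/73 + 29/73 + 44/73 + 1 = 206/73 ≈ 2.822 bits/symbol.

2.822 bits/symbol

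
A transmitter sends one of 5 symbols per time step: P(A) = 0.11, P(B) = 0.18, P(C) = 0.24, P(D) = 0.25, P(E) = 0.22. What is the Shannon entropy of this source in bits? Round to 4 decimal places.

2.2703 bits

H = −Σ pᵢ log₂ pᵢ.
−0.11·log₂(0.11) = 0.3503
−0.18·log₂(0.18) = 0.4453
−0.24·log₂(0.24) = 0.4941
−0.25·log₂(0.25) = 0.5000
−0.22·log₂(0.22) = 0.4806
Sum ≈ 2.2703 → 2.2703 bits.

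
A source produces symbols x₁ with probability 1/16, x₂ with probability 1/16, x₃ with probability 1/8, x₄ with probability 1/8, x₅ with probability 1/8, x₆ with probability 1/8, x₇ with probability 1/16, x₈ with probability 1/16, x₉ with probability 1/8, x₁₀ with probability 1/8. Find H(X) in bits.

3.25 bits

Each probability is a power of 1/2, so log₂(1/p) is an integer.
H = Σ p·log₂(1/p) = 1/16·4 + 1/16·4 + 1/8·3 + 1/8·3 + 1/8·3 + 1/8·3 + 1/16·4 + 1/16·4 + 1/8·3 + 1/8·3 = 3.25 bits.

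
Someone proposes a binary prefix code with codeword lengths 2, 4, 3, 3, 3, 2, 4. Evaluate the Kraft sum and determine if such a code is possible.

With common denominator 2^4 = 16: Σ 2^(−ℓᵢ) = 4/16 + 1/16 + 2/16 + 2/16 + 2/16 + 4/16 + 1/16 = 16/16 = 1.
Kraft's inequality requires Σ ≤ 1; here Σ = 1 ≤ 1, so such a prefix code exists.

1; yes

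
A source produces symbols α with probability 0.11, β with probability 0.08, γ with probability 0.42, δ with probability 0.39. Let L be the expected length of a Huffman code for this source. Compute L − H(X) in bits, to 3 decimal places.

Entropy H = −Σ p log₂ p ≈ 1.6972 bits.
Huffman merges: 2/25+11/100→19/100; 19/100+39/100→29/50; 21/50+29/50→1. L = 177/100 ≈ 1.7700.
L − H = 1.7700 − 1.6972 = 0.073 bits.

0.073 bits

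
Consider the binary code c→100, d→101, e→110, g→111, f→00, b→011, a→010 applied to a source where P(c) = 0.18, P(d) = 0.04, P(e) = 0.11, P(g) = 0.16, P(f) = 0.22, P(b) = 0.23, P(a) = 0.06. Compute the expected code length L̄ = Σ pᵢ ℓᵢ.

L̄ = Σ pᵢ·ℓᵢ = 0.18·3 + 0.04·3 + 0.11·3 + 0.16·3 + 0.22·2 + 0.23·3 + 0.06·3 = 2.78 bits/symbol.

2.78 bits/symbol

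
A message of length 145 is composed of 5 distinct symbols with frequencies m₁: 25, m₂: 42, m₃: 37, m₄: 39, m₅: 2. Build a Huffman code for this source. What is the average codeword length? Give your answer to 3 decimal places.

2.186 bits/symbol

Probabilities are the counts divided by 145.
Repeatedly combine the two least-probable nodes; the expected code length is the sum of the merged weights.
merge 2/145 + 5/29 → 27/145
merge 27/145 + 37/145 → 64/145
merge 39/145 + 42/145 → 81/145
merge 64/145 + 81/145 → 1
L = 27/145 + 64/145 + 81/145 + 1 = 317/145 ≈ 2.186 bits/symbol.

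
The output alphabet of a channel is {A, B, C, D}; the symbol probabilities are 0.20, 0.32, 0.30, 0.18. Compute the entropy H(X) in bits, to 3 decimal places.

H = −Σ pᵢ log₂ pᵢ.
−0.20·log₂(0.20) = 0.4644
−0.32·log₂(0.32) = 0.5260
−0.30·log₂(0.30) = 0.5211
−0.18·log₂(0.18) = 0.4453
Sum ≈ 1.9568 → 1.957 bits.

1.957 bits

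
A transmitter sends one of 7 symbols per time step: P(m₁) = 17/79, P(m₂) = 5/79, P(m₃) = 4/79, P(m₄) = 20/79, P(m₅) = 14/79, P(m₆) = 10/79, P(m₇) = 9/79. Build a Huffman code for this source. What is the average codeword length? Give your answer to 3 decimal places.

Repeatedly combine the two least-probable nodes; the expected code length is the sum of the merged weights.
merge 4/79 + 5/79 → 9/79
merge 9/79 + 9/79 → 18/79
merge 10/79 + 14/79 → 24/79
merge 17/79 + 18/79 → 35/79
merge 20/79 + 24/79 → 44/79
merge 35/79 + 44/79 → 1
L = 9/79 + 18/79 + 24/79 + 35/79 + 44/79 + 1 = 209/79 ≈ 2.646 bits/symbol.

2.646 bits/symbol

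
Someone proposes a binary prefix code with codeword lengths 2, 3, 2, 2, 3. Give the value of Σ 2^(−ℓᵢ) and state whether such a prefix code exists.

With common denominator 2^3 = 8: Σ 2^(−ℓᵢ) = 2/8 + 1/8 + 2/8 + 2/8 + 1/8 = 8/8 = 1.
Kraft's inequality requires Σ ≤ 1; here Σ = 1 ≤ 1, so such a prefix code exists.

1; yes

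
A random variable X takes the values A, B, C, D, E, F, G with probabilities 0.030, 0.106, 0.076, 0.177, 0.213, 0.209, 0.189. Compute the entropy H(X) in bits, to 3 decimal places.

H = −Σ pᵢ log₂ pᵢ.
−0.030·log₂(0.030) = 0.1518
−0.106·log₂(0.106) = 0.3432
−0.076·log₂(0.076) = 0.2826
−0.177·log₂(0.177) = 0.4422
−0.213·log₂(0.213) = 0.4752
−0.209·log₂(0.209) = 0.4720
−0.189·log₂(0.189) = 0.4543
Sum ≈ 2.6212 → 2.621 bits.

2.621 bits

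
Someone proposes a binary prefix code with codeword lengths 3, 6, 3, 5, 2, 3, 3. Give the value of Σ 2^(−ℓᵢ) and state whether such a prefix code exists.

0.796875; yes

With common denominator 2^6 = 64: Σ 2^(−ℓᵢ) = 8/64 + 1/64 + 8/64 + 2/64 + 16/64 + 8/64 + 8/64 = 51/64 = 0.796875.
Kraft's inequality requires Σ ≤ 1; here Σ = 0.796875 ≤ 1, so such a prefix code exists.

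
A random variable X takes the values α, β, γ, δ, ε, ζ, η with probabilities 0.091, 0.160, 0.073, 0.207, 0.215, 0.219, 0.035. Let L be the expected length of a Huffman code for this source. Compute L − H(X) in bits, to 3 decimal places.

0.056 bits

Entropy H = −Σ p log₂ p ≈ 2.6096 bits.
Huffman merges: 7/200+73/1000→27/250; 91/1000+27/250→199/1000; 4/25+199/1000→359/1000; 207/1000+43/200→211/500; 219/1000+359/1000→289/500; 211/500+289/500→1. L = 1333/500 ≈ 2.6660.
L − H = 2.6660 − 2.6096 = 0.056 bits.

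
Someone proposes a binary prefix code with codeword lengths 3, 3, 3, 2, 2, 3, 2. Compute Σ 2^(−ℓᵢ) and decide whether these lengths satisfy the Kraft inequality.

1.25; no

With common denominator 2^3 = 8: Σ 2^(−ℓᵢ) = 1/8 + 1/8 + 1/8 + 2/8 + 2/8 + 1/8 + 2/8 = 10/8 = 1.25.
Kraft's inequality requires Σ ≤ 1; here Σ = 1.25 > 1, so no such prefix code exists.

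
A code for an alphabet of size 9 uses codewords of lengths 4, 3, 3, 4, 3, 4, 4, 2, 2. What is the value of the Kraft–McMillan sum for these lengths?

With common denominator 2^4 = 16: Σ 2^(−ℓᵢ) = 1/16 + 2/16 + 2/16 + 1/16 + 2/16 + 1/16 + 1/16 + 4/16 + 4/16 = 18/16 = 1.125.

1.125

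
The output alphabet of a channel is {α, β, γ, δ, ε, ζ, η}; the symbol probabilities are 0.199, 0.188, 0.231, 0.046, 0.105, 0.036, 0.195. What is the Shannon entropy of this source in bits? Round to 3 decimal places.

2.583 bits

H = −Σ pᵢ log₂ pᵢ.
−0.199·log₂(0.199) = 0.4635
−0.188·log₂(0.188) = 0.4533
−0.231·log₂(0.231) = 0.4883
−0.046·log₂(0.046) = 0.2043
−0.105·log₂(0.105) = 0.3414
−0.036·log₂(0.036) = 0.1727
−0.195·log₂(0.195) = 0.4599
Sum ≈ 2.5835 → 2.583 bits.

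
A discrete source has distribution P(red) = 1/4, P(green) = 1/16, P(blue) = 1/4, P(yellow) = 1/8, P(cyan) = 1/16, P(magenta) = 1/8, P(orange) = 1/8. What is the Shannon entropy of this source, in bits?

Each probability is a power of 1/2, so log₂(1/p) is an integer.
H = Σ p·log₂(1/p) = 1/4·2 + 1/16·4 + 1/4·2 + 1/8·3 + 1/16·4 + 1/8·3 + 1/8·3 = 2.625 bits.

2.625 bits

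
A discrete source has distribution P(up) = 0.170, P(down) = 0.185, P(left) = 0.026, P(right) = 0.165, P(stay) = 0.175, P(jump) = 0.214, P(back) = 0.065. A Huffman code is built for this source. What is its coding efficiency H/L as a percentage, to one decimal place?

97.4%

Entropy H = −Σ p log₂ p ≈ 2.6231 bits.
Huffman merges: 13/500+13/200→91/1000; 91/1000+33/200→32/125; 17/100+7/40→69/200; 37/200+107/500→399/1000; 32/125+69/200→601/1000; 399/1000+601/1000→1. L = 673/250 ≈ 2.6920.
Efficiency = H/L = 2.6231/2.6920 = 97.4%.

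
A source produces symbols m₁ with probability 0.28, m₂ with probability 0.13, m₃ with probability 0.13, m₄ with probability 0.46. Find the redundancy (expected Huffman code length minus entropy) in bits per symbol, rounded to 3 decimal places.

0.005 bits

Entropy H = −Σ p log₂ p ≈ 1.7948 bits.
Huffman merges: 13/100+13/100→13/50; 13/50+7/25→27/50; 23/50+27/50→1. L = 9/5 ≈ 1.8000.
L − H = 1.8000 − 1.7948 = 0.005 bits.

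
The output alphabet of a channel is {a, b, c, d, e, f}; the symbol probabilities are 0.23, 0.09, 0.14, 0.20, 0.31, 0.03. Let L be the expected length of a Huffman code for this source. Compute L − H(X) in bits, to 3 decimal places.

0.043 bits

Entropy H = −Σ p log₂ p ≈ 2.3374 bits.
Huffman merges: 3/100+9/100→3/25; 3/25+7/50→13/50; 1/5+23/100→43/100; 13/50+31/100→57/100; 43/100+57/100→1. L = 119/50 ≈ 2.3800.
L − H = 2.3800 − 2.3374 = 0.043 bits.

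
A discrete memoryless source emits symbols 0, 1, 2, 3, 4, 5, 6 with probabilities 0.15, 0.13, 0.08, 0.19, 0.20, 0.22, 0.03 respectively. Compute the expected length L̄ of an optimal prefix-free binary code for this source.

2.69 bits/symbol

Repeatedly combine the two least-probable nodes; the expected code length is the sum of the merged weights.
merge 3/100 + 2/25 → 11/100
merge 11/100 + 13/100 → 6/25
merge 3/20 + 19/100 → 17/50
merge 1/5 + 11/50 → 21/50
merge 6/25 + 17/50 → 29/50
merge 21/50 + 29/50 → 1
L = 11/100 + 6/25 + 17/50 + 21/50 + 29/50 + 1 = 269/100 = 2.69 bits/symbol.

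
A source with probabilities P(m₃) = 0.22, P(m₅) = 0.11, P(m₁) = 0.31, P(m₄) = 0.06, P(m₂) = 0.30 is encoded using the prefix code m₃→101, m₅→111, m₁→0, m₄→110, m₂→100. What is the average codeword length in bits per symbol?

L̄ = Σ pᵢ·ℓᵢ = 0.22·3 + 0.11·3 + 0.31·1 + 0.06·3 + 0.30·3 = 2.38 bits/symbol.

2.38 bits/symbol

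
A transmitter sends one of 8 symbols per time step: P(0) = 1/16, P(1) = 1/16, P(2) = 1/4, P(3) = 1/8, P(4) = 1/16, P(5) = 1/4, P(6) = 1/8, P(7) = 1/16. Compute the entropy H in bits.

Each probability is a power of 1/2, so log₂(1/p) is an integer.
H = Σ p·log₂(1/p) = 1/16·4 + 1/16·4 + 1/4·2 + 1/8·3 + 1/16·4 + 1/4·2 + 1/8·3 + 1/16·4 = 2.75 bits.

2.75 bits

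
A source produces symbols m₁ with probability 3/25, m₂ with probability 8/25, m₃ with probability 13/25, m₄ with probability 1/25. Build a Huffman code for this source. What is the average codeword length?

1.64 bits/symbol

Repeatedly combine the two least-probable nodes; the expected code length is the sum of the merged weights.
merge 1/25 + 3/25 → 4/25
merge 4/25 + 8/25 → 12/25
merge 12/25 + 13/25 → 1
L = 4/25 + 12/25 + 1 = 41/25 = 1.64 bits/symbol.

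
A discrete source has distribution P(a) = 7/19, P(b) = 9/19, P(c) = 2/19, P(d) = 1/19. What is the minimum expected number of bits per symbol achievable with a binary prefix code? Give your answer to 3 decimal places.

1.684 bits/symbol

Repeatedly combine the two least-probable nodes; the expected code length is the sum of the merged weights.
merge 1/19 + 2/19 → 3/19
merge 3/19 + 7/19 → 10/19
merge 9/19 + 10/19 → 1
L = 3/19 + 10/19 + 1 = 32/19 ≈ 1.684 bits/symbol.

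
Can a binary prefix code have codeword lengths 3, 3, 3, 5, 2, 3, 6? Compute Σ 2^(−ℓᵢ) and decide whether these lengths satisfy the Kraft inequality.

With common denominator 2^6 = 64: Σ 2^(−ℓᵢ) = 8/64 + 8/64 + 8/64 + 2/64 + 16/64 + 8/64 + 1/64 = 51/64 = 0.796875.
Kraft's inequality requires Σ ≤ 1; here Σ = 0.796875 ≤ 1, so such a prefix code exists.

0.796875; yes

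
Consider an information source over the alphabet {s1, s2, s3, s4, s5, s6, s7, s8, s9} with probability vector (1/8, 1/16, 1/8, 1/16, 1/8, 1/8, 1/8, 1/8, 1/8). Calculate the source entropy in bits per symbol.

3.125 bits

Each probability is a power of 1/2, so log₂(1/p) is an integer.
H = Σ p·log₂(1/p) = 1/8·3 + 1/16·4 + 1/8·3 + 1/16·4 + 1/8·3 + 1/8·3 + 1/8·3 + 1/8·3 + 1/8·3 = 3.125 bits.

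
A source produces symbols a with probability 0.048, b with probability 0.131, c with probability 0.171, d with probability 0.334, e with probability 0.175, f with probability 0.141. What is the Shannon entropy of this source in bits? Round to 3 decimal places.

2.397 bits

H = −Σ pᵢ log₂ pᵢ.
−0.048·log₂(0.048) = 0.2103
−0.131·log₂(0.131) = 0.3841
−0.171·log₂(0.171) = 0.4357
−0.334·log₂(0.334) = 0.5284
−0.175·log₂(0.175) = 0.4401
−0.141·log₂(0.141) = 0.3985
Sum ≈ 2.3971 → 2.397 bits.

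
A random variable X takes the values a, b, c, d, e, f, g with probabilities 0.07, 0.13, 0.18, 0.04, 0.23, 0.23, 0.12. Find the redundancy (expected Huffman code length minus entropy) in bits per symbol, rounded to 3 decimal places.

Entropy H = −Σ p log₂ p ≈ 2.6247 bits.
Huffman merges: 1/25+7/100→11/100; 11/100+3/25→23/100; 13/100+9/50→31/100; 23/100+23/100→23/50; 23/100+31/100→27/50; 23/50+27/50→1. L = 53/20 ≈ 2.6500.
L − H = 2.6500 − 2.6247 = 0.025 bits.

0.025 bits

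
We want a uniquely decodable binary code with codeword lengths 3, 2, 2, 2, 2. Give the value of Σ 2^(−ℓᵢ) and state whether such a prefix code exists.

With common denominator 2^3 = 8: Σ 2^(−ℓᵢ) = 1/8 + 2/8 + 2/8 + 2/8 + 2/8 = 9/8 = 1.125.
Kraft's inequality requires Σ ≤ 1; here Σ = 1.125 > 1, so no such prefix code exists.

1.125; no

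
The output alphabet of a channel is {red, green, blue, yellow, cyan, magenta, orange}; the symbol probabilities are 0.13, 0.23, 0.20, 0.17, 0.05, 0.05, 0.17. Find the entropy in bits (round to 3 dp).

H = −Σ pᵢ log₂ pᵢ.
−0.13·log₂(0.13) = 0.3826
−0.23·log₂(0.23) = 0.4877
−0.20·log₂(0.20) = 0.4644
−0.17·log₂(0.17) = 0.4346
−0.05·log₂(0.05) = 0.2161
−0.05·log₂(0.05) = 0.2161
−0.17·log₂(0.17) = 0.4346
Sum ≈ 2.6361 → 2.636 bits.

2.636 bits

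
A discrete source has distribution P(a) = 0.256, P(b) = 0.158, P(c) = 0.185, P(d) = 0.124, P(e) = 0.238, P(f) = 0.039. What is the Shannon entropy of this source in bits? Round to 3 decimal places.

2.423 bits

H = −Σ pᵢ log₂ pᵢ.
−0.256·log₂(0.256) = 0.5032
−0.158·log₂(0.158) = 0.4206
−0.185·log₂(0.185) = 0.4504
−0.124·log₂(0.124) = 0.3734
−0.238·log₂(0.238) = 0.4929
−0.039·log₂(0.039) = 0.1825
Sum ≈ 2.4231 → 2.423 bits.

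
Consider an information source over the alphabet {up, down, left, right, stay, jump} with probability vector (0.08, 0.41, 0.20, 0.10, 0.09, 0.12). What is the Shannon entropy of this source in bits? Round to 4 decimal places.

H = −Σ pᵢ log₂ pᵢ.
−0.08·log₂(0.08) = 0.2915
−0.41·log₂(0.41) = 0.5274
−0.20·log₂(0.20) = 0.4644
−0.10·log₂(0.10) = 0.3322
−0.09·log₂(0.09) = 0.3127
−0.12·log₂(0.12) = 0.3671
Sum ≈ 2.2952 → 2.2952 bits.

2.2952 bits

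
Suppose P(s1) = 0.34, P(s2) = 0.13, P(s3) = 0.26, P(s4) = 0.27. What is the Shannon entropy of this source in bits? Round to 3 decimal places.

1.927 bits

H = −Σ pᵢ log₂ pᵢ.
−0.34·log₂(0.34) = 0.5292
−0.13·log₂(0.13) = 0.3826
−0.26·log₂(0.26) = 0.5053
−0.27·log₂(0.27) = 0.5100
Sum ≈ 1.9271 → 1.927 bits.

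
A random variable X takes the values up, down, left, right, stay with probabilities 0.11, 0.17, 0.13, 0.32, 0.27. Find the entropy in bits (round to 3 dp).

2.204 bits

H = −Σ pᵢ log₂ pᵢ.
−0.11·log₂(0.11) = 0.3503
−0.17·log₂(0.17) = 0.4346
−0.13·log₂(0.13) = 0.3826
−0.32·log₂(0.32) = 0.5260
−0.27·log₂(0.27) = 0.5100
Sum ≈ 2.2036 → 2.204 bits.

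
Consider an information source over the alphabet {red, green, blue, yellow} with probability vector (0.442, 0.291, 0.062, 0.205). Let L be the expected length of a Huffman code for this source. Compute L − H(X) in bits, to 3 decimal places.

0.069 bits

Entropy H = −Σ p log₂ p ≈ 1.7563 bits.
Huffman merges: 31/500+41/200→267/1000; 267/1000+291/1000→279/500; 221/500+279/500→1. L = 73/40 ≈ 1.8250.
L − H = 1.8250 − 1.7563 = 0.069 bits.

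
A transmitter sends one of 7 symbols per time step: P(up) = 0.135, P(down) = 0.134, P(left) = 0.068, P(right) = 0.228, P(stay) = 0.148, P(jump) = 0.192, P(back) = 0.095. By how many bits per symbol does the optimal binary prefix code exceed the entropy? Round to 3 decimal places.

Entropy H = −Σ p log₂ p ≈ 2.7163 bits.
Huffman merges: 17/250+19/200→163/1000; 67/500+27/200→269/1000; 37/250+163/1000→311/1000; 24/125+57/250→21/50; 269/1000+311/1000→29/50; 21/50+29/50→1. L = 2743/1000 ≈ 2.7430.
L − H = 2.7430 − 2.7163 = 0.027 bits.

0.027 bits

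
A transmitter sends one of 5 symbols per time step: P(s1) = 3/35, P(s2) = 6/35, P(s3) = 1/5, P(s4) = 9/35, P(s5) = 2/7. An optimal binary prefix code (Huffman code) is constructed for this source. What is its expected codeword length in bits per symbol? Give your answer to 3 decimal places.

Repeatedly combine the two least-probable nodes; the expected code length is the sum of the merged weights.
merge 3/35 + 6/35 → 9/35
merge 1/5 + 9/35 → 16/35
merge 9/35 + 2/7 → 19/35
merge 16/35 + 19/35 → 1
L = 9/35 + 16/35 + 19/35 + 1 = 79/35 ≈ 2.257 bits/symbol.

2.257 bits/symbol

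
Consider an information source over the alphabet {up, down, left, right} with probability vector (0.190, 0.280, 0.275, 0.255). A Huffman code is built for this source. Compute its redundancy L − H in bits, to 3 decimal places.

0.016 bits

Entropy H = −Σ p log₂ p ≈ 1.9843 bits.
Huffman merges: 19/100+51/200→89/200; 11/40+7/25→111/200; 89/200+111/200→1. L = 2 ≈ 2.0000.
L − H = 2.0000 − 1.9843 = 0.016 bits.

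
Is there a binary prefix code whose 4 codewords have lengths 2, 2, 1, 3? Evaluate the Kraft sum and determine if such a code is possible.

1.125; no

With common denominator 2^3 = 8: Σ 2^(−ℓᵢ) = 2/8 + 2/8 + 4/8 + 1/8 = 9/8 = 1.125.
Kraft's inequality requires Σ ≤ 1; here Σ = 1.125 > 1, so no such prefix code exists.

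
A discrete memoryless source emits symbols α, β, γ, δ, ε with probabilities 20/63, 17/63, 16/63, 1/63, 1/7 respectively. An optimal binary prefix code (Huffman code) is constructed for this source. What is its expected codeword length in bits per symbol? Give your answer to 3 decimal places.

Repeatedly combine the two least-probable nodes; the expected code length is the sum of the merged weights.
merge 1/63 + 1/7 → 10/63
merge 10/63 + 16/63 → 26/63
merge 17/63 + 20/63 → 37/63
merge 26/63 + 37/63 → 1
L = 10/63 + 26/63 + 37/63 + 1 = 136/63 ≈ 2.159 bits/symbol.

2.159 bits/symbol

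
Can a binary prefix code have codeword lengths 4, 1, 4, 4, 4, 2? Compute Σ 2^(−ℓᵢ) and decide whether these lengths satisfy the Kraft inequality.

With common denominator 2^4 = 16: Σ 2^(−ℓᵢ) = 1/16 + 8/16 + 1/16 + 1/16 + 1/16 + 4/16 = 16/16 = 1.
Kraft's inequality requires Σ ≤ 1; here Σ = 1 ≤ 1, so such a prefix code exists.

1; yes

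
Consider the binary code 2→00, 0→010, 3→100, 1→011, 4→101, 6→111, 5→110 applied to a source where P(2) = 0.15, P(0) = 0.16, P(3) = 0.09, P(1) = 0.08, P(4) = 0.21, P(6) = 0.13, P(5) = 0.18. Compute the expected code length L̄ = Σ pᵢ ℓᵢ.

2.85 bits/symbol

L̄ = Σ pᵢ·ℓᵢ = 0.15·2 + 0.16·3 + 0.09·3 + 0.08·3 + 0.21·3 + 0.13·3 + 0.18·3 = 2.85 bits/symbol.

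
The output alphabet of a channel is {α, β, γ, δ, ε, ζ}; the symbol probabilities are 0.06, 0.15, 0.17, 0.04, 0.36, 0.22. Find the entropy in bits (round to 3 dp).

H = −Σ pᵢ log₂ pᵢ.
−0.06·log₂(0.06) = 0.2435
−0.15·log₂(0.15) = 0.4105
−0.17·log₂(0.17) = 0.4346
−0.04·log₂(0.04) = 0.1858
−0.36·log₂(0.36) = 0.5306
−0.22·log₂(0.22) = 0.4806
Sum ≈ 2.2856 → 2.286 bits.

2.286 bits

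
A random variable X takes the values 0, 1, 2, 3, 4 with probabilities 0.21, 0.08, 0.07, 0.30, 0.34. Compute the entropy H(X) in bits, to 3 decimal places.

H = −Σ pᵢ log₂ pᵢ.
−0.21·log₂(0.21) = 0.4728
−0.08·log₂(0.08) = 0.2915
−0.07·log₂(0.07) = 0.2686
−0.30·log₂(0.30) = 0.5211
−0.34·log₂(0.34) = 0.5292
Sum ≈ 2.0832 → 2.083 bits.

2.083 bits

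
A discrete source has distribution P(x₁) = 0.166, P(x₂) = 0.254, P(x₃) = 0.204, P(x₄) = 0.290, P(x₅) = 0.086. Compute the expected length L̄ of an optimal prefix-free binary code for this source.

Repeatedly combine the two least-probable nodes; the expected code length is the sum of the merged weights.
merge 43/500 + 83/500 → 63/250
merge 51/250 + 63/250 → 57/125
merge 127/500 + 29/100 → 68/125
merge 57/125 + 68/125 → 1
L = 63/250 + 57/125 + 68/125 + 1 = 563/250 = 2.252 bits/symbol.

2.252 bits/symbol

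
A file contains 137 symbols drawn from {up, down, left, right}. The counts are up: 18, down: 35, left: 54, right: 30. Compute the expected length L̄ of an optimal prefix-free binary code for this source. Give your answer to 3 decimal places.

1.956 bits/symbol

Probabilities are the counts divided by 137.
Repeatedly combine the two least-probable nodes; the expected code length is the sum of the merged weights.
merge 18/137 + 30/137 → 48/137
merge 35/137 + 48/137 → 83/137
merge 54/137 + 83/137 → 1
L = 48/137 + 83/137 + 1 = 268/137 ≈ 1.956 bits/symbol.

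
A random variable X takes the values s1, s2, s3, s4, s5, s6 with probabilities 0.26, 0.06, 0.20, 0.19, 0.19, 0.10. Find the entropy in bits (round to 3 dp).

2.456 bits

H = −Σ pᵢ log₂ pᵢ.
−0.26·log₂(0.26) = 0.5053
−0.06·log₂(0.06) = 0.2435
−0.20·log₂(0.20) = 0.4644
−0.19·log₂(0.19) = 0.4552
−0.19·log₂(0.19) = 0.4552
−0.10·log₂(0.10) = 0.3322
Sum ≈ 2.4559 → 2.456 bits.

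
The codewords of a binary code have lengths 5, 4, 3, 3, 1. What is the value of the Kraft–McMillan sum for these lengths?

0.84375

With common denominator 2^5 = 32: Σ 2^(−ℓᵢ) = 1/32 + 2/32 + 4/32 + 4/32 + 16/32 = 27/32 = 0.84375.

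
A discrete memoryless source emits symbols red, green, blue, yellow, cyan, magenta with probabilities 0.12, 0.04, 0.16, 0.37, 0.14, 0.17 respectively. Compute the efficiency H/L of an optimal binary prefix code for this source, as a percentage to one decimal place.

Entropy H = −Σ p log₂ p ≈ 2.3383 bits.
Huffman merges: 1/25+3/25→4/25; 7/50+4/25→3/10; 4/25+17/100→33/100; 3/10+33/100→63/100; 37/100+63/100→1. L = 121/50 ≈ 2.4200.
Efficiency = H/L = 2.3383/2.4200 = 96.6%.

96.6%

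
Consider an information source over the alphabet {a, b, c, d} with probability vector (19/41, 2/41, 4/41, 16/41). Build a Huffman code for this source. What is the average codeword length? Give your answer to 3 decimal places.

Repeatedly combine the two least-probable nodes; the expected code length is the sum of the merged weights.
merge 2/41 + 4/41 → 6/41
merge 6/41 + 16/41 → 22/41
merge 19/41 + 22/41 → 1
L = 6/41 + 22/41 + 1 = 69/41 ≈ 1.683 bits/symbol.

1.683 bits/symbol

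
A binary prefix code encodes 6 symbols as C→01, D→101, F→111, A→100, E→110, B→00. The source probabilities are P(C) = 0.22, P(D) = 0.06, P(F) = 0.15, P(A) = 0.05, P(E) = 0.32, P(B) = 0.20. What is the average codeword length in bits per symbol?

L̄ = Σ pᵢ·ℓᵢ = 0.22·2 + 0.06·3 + 0.15·3 + 0.05·3 + 0.32·3 + 0.20·2 = 2.58 bits/symbol.

2.58 bits/symbol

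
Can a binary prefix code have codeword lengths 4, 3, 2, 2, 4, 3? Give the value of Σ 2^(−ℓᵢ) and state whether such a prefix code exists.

0.875; yes

With common denominator 2^4 = 16: Σ 2^(−ℓᵢ) = 1/16 + 2/16 + 4/16 + 4/16 + 1/16 + 2/16 = 14/16 = 0.875.
Kraft's inequality requires Σ ≤ 1; here Σ = 0.875 ≤ 1, so such a prefix code exists.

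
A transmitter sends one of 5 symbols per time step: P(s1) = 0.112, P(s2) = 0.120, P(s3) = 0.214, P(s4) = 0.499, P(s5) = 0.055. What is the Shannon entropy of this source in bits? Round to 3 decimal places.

H = −Σ pᵢ log₂ pᵢ.
−0.112·log₂(0.112) = 0.3537
−0.120·log₂(0.120) = 0.3671
−0.214·log₂(0.214) = 0.4760
−0.499·log₂(0.499) = 0.5004
−0.055·log₂(0.055) = 0.2301
Sum ≈ 1.9274 → 1.927 bits.

1.927 bits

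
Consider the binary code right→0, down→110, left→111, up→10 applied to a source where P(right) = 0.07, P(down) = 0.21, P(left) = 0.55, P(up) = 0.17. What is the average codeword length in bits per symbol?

2.69 bits/symbol

L̄ = Σ pᵢ·ℓᵢ = 0.07·1 + 0.21·3 + 0.55·3 + 0.17·2 = 2.69 bits/symbol.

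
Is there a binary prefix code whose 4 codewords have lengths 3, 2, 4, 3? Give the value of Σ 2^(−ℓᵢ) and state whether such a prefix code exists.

0.5625; yes

With common denominator 2^4 = 16: Σ 2^(−ℓᵢ) = 2/16 + 4/16 + 1/16 + 2/16 = 9/16 = 0.5625.
Kraft's inequality requires Σ ≤ 1; here Σ = 0.5625 ≤ 1, so such a prefix code exists.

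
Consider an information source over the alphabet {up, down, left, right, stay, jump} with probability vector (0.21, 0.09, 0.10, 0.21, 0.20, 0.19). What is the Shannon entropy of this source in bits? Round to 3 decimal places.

H = −Σ pᵢ log₂ pᵢ.
−0.21·log₂(0.21) = 0.4728
−0.09·log₂(0.09) = 0.3127
−0.10·log₂(0.10) = 0.3322
−0.21·log₂(0.21) = 0.4728
−0.20·log₂(0.20) = 0.4644
−0.19·log₂(0.19) = 0.4552
Sum ≈ 2.5101 → 2.510 bits.

2.510 bits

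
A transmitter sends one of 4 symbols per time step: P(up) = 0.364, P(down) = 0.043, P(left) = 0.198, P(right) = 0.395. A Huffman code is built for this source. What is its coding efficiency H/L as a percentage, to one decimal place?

93.1%

Entropy H = −Σ p log₂ p ≈ 1.7179 bits.
Huffman merges: 43/1000+99/500→241/1000; 241/1000+91/250→121/200; 79/200+121/200→1. L = 923/500 ≈ 1.8460.
Efficiency = H/L = 1.7179/1.8460 = 93.1%.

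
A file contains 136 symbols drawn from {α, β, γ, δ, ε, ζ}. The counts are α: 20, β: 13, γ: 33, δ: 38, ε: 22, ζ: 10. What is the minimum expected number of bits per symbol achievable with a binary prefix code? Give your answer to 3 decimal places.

Probabilities are the counts divided by 136.
Repeatedly combine the two least-probable nodes; the expected code length is the sum of the merged weights.
merge 5/68 + 13/136 → 23/136
merge 5/34 + 11/68 → 21/68
merge 23/136 + 33/136 → 7/17
merge 19/68 + 21/68 → 10/17
merge 7/17 + 10/17 → 1
L = 23/136 + 21/68 + 7/17 + 10/17 + 1 = 337/136 ≈ 2.478 bits/symbol.

2.478 bits/symbol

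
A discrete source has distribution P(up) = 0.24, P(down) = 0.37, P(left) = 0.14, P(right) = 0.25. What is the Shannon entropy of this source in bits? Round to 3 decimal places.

1.922 bits

H = −Σ pᵢ log₂ pᵢ.
−0.24·log₂(0.24) = 0.4941
−0.37·log₂(0.37) = 0.5307
−0.14·log₂(0.14) = 0.3971
−0.25·log₂(0.25) = 0.5000
Sum ≈ 1.9220 → 1.922 bits.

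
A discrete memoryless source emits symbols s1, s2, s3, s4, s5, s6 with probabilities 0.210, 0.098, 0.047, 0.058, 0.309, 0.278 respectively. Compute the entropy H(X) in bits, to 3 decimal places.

H = −Σ pᵢ log₂ pᵢ.
−0.210·log₂(0.210) = 0.4728
−0.098·log₂(0.098) = 0.3284
−0.047·log₂(0.047) = 0.2073
−0.058·log₂(0.058) = 0.2383
−0.309·log₂(0.309) = 0.5235
−0.278·log₂(0.278) = 0.5134
Sum ≈ 2.2838 → 2.284 bits.

2.284 bits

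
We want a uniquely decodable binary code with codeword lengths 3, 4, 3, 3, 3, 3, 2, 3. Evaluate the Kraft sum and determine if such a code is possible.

1.0625; no

With common denominator 2^4 = 16: Σ 2^(−ℓᵢ) = 2/16 + 1/16 + 2/16 + 2/16 + 2/16 + 2/16 + 4/16 + 2/16 = 17/16 = 1.0625.
Kraft's inequality requires Σ ≤ 1; here Σ = 1.0625 > 1, so no such prefix code exists.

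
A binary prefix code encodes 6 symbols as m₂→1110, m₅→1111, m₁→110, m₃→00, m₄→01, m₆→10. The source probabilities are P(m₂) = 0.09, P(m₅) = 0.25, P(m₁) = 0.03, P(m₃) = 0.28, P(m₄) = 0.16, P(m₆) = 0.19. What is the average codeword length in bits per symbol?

2.71 bits/symbol

L̄ = Σ pᵢ·ℓᵢ = 0.09·4 + 0.25·4 + 0.03·3 + 0.28·2 + 0.16·2 + 0.19·2 = 2.71 bits/symbol.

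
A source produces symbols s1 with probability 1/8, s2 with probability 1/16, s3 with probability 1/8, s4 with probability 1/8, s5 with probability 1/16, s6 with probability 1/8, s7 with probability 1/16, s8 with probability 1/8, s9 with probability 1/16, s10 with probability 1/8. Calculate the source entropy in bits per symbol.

Each probability is a power of 1/2, so log₂(1/p) is an integer.
H = Σ p·log₂(1/p) = 1/8·3 + 1/16·4 + 1/8·3 + 1/8·3 + 1/16·4 + 1/8·3 + 1/16·4 + 1/8·3 + 1/16·4 + 1/8·3 = 3.25 bits.

3.25 bits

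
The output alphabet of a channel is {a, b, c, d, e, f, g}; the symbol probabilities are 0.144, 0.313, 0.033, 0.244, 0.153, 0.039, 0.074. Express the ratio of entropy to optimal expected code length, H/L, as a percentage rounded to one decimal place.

Entropy H = −Σ p log₂ p ≈ 2.4610 bits.
Huffman merges: 33/1000+39/1000→9/125; 9/125+37/500→73/500; 18/125+73/500→29/100; 153/1000+61/250→397/1000; 29/100+313/1000→603/1000; 397/1000+603/1000→1. L = 627/250 ≈ 2.5080.
Efficiency = H/L = 2.4610/2.5080 = 98.1%.

98.1%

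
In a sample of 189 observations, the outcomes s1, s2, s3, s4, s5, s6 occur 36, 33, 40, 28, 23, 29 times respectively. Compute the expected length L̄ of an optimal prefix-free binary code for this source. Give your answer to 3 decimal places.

2.598 bits/symbol

Probabilities are the counts divided by 189.
Repeatedly combine the two least-probable nodes; the expected code length is the sum of the merged weights.
merge 23/189 + 4/27 → 17/63
merge 29/189 + 11/63 → 62/189
merge 4/21 + 40/189 → 76/189
merge 17/63 + 62/189 → 113/189
merge 76/189 + 113/189 → 1
L = 17/63 + 62/189 + 76/189 + 113/189 + 1 = 491/189 ≈ 2.598 bits/symbol.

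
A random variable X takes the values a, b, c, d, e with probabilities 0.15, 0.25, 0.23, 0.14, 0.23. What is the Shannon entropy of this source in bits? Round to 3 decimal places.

2.283 bits

H = −Σ pᵢ log₂ pᵢ.
−0.15·log₂(0.15) = 0.4105
−0.25·log₂(0.25) = 0.5000
−0.23·log₂(0.23) = 0.4877
−0.14·log₂(0.14) = 0.3971
−0.23·log₂(0.23) = 0.4877
Sum ≈ 2.2830 → 2.283 bits.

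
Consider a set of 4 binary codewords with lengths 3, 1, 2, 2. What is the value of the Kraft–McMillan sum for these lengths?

1.125

With common denominator 2^3 = 8: Σ 2^(−ℓᵢ) = 1/8 + 4/8 + 2/8 + 2/8 = 9/8 = 1.125.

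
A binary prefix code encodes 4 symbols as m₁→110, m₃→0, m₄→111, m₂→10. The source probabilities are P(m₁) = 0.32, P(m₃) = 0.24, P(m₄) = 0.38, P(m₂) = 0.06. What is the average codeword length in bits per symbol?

2.46 bits/symbol

L̄ = Σ pᵢ·ℓᵢ = 0.32·3 + 0.24·1 + 0.38·3 + 0.06·2 = 2.46 bits/symbol.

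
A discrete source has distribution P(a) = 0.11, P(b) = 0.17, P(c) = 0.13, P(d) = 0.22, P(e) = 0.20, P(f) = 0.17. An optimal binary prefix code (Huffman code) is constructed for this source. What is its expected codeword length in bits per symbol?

Repeatedly combine the two least-probable nodes; the expected code length is the sum of the merged weights.
merge 11/100 + 13/100 → 6/25
merge 17/100 + 17/100 → 17/50
merge 1/5 + 11/50 → 21/50
merge 6/25 + 17/50 → 29/50
merge 21/50 + 29/50 → 1
L = 6/25 + 17/50 + 21/50 + 29/50 + 1 = 129/50 = 2.58 bits/symbol.

2.58 bits/symbol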